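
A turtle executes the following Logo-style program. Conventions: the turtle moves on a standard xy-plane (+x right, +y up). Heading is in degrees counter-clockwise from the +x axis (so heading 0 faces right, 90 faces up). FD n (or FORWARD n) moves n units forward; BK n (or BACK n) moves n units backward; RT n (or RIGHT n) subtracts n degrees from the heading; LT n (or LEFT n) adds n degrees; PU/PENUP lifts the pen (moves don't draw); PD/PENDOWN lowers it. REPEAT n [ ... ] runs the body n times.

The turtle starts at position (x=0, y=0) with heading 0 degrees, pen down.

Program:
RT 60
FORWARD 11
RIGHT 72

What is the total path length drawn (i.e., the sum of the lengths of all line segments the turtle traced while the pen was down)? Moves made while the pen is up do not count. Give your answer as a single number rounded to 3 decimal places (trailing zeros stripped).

Executing turtle program step by step:
Start: pos=(0,0), heading=0, pen down
RT 60: heading 0 -> 300
FD 11: (0,0) -> (5.5,-9.526) [heading=300, draw]
RT 72: heading 300 -> 228
Final: pos=(5.5,-9.526), heading=228, 1 segment(s) drawn

Segment lengths:
  seg 1: (0,0) -> (5.5,-9.526), length = 11
Total = 11

Answer: 11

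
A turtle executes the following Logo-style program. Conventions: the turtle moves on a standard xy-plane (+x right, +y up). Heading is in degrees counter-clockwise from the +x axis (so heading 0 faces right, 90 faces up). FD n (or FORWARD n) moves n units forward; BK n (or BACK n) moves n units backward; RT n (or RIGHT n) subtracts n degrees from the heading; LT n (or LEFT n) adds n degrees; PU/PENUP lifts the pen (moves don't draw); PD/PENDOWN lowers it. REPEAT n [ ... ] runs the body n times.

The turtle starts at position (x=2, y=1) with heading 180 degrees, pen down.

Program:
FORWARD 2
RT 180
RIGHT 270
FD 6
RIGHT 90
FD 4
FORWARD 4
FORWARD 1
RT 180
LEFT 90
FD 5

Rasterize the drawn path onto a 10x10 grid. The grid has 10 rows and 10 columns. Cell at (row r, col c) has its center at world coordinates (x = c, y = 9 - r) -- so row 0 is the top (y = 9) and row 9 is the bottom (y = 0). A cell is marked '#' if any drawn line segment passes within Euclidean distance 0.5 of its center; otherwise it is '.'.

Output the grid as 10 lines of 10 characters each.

Segment 0: (2,1) -> (0,1)
Segment 1: (0,1) -> (-0,7)
Segment 2: (-0,7) -> (4,7)
Segment 3: (4,7) -> (8,7)
Segment 4: (8,7) -> (9,7)
Segment 5: (9,7) -> (9,2)

Answer: ..........
..........
##########
#........#
#........#
#........#
#........#
#........#
###.......
..........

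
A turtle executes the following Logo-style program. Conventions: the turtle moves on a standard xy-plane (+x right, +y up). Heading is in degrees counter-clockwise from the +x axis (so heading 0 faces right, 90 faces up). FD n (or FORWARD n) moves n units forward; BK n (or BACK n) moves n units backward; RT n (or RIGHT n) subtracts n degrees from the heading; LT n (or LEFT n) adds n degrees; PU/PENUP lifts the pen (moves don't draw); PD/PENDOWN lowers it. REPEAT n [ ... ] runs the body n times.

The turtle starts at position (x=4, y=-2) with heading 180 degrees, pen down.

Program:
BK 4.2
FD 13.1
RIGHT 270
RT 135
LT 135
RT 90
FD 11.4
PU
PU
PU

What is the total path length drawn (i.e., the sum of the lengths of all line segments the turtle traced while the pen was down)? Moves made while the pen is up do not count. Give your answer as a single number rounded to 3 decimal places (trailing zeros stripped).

Answer: 28.7

Derivation:
Executing turtle program step by step:
Start: pos=(4,-2), heading=180, pen down
BK 4.2: (4,-2) -> (8.2,-2) [heading=180, draw]
FD 13.1: (8.2,-2) -> (-4.9,-2) [heading=180, draw]
RT 270: heading 180 -> 270
RT 135: heading 270 -> 135
LT 135: heading 135 -> 270
RT 90: heading 270 -> 180
FD 11.4: (-4.9,-2) -> (-16.3,-2) [heading=180, draw]
PU: pen up
PU: pen up
PU: pen up
Final: pos=(-16.3,-2), heading=180, 3 segment(s) drawn

Segment lengths:
  seg 1: (4,-2) -> (8.2,-2), length = 4.2
  seg 2: (8.2,-2) -> (-4.9,-2), length = 13.1
  seg 3: (-4.9,-2) -> (-16.3,-2), length = 11.4
Total = 28.7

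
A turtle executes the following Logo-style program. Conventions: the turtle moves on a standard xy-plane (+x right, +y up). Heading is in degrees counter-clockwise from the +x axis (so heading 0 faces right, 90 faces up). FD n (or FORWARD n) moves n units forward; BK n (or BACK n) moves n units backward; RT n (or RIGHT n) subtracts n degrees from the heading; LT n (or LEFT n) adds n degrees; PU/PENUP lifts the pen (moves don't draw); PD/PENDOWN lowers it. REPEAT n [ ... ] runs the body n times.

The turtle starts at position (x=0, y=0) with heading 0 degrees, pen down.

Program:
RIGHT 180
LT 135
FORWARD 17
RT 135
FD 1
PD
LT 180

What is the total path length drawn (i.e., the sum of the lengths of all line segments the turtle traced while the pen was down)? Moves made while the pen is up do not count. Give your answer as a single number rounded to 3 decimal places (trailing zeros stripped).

Executing turtle program step by step:
Start: pos=(0,0), heading=0, pen down
RT 180: heading 0 -> 180
LT 135: heading 180 -> 315
FD 17: (0,0) -> (12.021,-12.021) [heading=315, draw]
RT 135: heading 315 -> 180
FD 1: (12.021,-12.021) -> (11.021,-12.021) [heading=180, draw]
PD: pen down
LT 180: heading 180 -> 0
Final: pos=(11.021,-12.021), heading=0, 2 segment(s) drawn

Segment lengths:
  seg 1: (0,0) -> (12.021,-12.021), length = 17
  seg 2: (12.021,-12.021) -> (11.021,-12.021), length = 1
Total = 18

Answer: 18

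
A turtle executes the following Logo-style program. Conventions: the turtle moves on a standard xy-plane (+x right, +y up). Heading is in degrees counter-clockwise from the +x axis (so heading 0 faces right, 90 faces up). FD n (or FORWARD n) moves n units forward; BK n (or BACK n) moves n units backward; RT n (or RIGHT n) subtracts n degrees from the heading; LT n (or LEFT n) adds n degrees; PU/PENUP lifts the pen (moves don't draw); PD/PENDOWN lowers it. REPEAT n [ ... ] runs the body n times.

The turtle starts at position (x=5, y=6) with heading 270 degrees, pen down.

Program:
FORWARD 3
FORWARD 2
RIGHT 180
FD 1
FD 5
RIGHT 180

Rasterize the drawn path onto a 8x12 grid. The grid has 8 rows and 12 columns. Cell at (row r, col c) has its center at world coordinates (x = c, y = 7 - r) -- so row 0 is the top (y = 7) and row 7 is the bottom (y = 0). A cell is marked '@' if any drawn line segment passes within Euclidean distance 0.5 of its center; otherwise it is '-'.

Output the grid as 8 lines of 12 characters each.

Answer: -----@------
-----@------
-----@------
-----@------
-----@------
-----@------
-----@------
------------

Derivation:
Segment 0: (5,6) -> (5,3)
Segment 1: (5,3) -> (5,1)
Segment 2: (5,1) -> (5,2)
Segment 3: (5,2) -> (5,7)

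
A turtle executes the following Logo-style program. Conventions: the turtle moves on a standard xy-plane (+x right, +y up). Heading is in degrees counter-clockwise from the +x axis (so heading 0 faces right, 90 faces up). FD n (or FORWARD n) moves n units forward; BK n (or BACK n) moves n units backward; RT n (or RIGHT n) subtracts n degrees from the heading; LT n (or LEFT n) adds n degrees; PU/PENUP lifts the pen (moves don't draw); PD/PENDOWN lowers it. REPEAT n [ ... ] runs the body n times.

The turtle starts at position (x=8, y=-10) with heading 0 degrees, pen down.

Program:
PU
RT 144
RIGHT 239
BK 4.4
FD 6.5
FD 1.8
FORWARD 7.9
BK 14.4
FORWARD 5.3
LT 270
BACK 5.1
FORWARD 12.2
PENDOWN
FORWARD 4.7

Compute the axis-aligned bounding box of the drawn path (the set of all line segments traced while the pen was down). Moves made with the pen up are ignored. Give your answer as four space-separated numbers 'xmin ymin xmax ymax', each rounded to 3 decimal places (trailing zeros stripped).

Executing turtle program step by step:
Start: pos=(8,-10), heading=0, pen down
PU: pen up
RT 144: heading 0 -> 216
RT 239: heading 216 -> 337
BK 4.4: (8,-10) -> (3.95,-8.281) [heading=337, move]
FD 6.5: (3.95,-8.281) -> (9.933,-10.821) [heading=337, move]
FD 1.8: (9.933,-10.821) -> (11.59,-11.524) [heading=337, move]
FD 7.9: (11.59,-11.524) -> (18.862,-14.611) [heading=337, move]
BK 14.4: (18.862,-14.611) -> (5.607,-8.984) [heading=337, move]
FD 5.3: (5.607,-8.984) -> (10.485,-11.055) [heading=337, move]
LT 270: heading 337 -> 247
BK 5.1: (10.485,-11.055) -> (12.478,-6.36) [heading=247, move]
FD 12.2: (12.478,-6.36) -> (7.711,-17.591) [heading=247, move]
PD: pen down
FD 4.7: (7.711,-17.591) -> (5.875,-21.917) [heading=247, draw]
Final: pos=(5.875,-21.917), heading=247, 1 segment(s) drawn

Segment endpoints: x in {5.875, 7.711}, y in {-21.917, -17.591}
xmin=5.875, ymin=-21.917, xmax=7.711, ymax=-17.591

Answer: 5.875 -21.917 7.711 -17.591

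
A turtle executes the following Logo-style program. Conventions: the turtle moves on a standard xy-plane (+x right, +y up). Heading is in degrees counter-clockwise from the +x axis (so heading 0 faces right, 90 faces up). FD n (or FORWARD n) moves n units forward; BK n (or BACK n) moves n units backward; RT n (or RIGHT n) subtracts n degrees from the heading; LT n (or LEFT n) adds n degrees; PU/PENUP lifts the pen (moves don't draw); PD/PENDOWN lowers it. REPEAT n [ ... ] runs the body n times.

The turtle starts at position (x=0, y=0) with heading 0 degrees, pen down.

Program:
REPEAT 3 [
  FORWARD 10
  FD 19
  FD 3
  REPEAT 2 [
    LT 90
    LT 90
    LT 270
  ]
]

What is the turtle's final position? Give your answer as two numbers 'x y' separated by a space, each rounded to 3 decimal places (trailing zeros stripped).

Executing turtle program step by step:
Start: pos=(0,0), heading=0, pen down
REPEAT 3 [
  -- iteration 1/3 --
  FD 10: (0,0) -> (10,0) [heading=0, draw]
  FD 19: (10,0) -> (29,0) [heading=0, draw]
  FD 3: (29,0) -> (32,0) [heading=0, draw]
  REPEAT 2 [
    -- iteration 1/2 --
    LT 90: heading 0 -> 90
    LT 90: heading 90 -> 180
    LT 270: heading 180 -> 90
    -- iteration 2/2 --
    LT 90: heading 90 -> 180
    LT 90: heading 180 -> 270
    LT 270: heading 270 -> 180
  ]
  -- iteration 2/3 --
  FD 10: (32,0) -> (22,0) [heading=180, draw]
  FD 19: (22,0) -> (3,0) [heading=180, draw]
  FD 3: (3,0) -> (0,0) [heading=180, draw]
  REPEAT 2 [
    -- iteration 1/2 --
    LT 90: heading 180 -> 270
    LT 90: heading 270 -> 0
    LT 270: heading 0 -> 270
    -- iteration 2/2 --
    LT 90: heading 270 -> 0
    LT 90: heading 0 -> 90
    LT 270: heading 90 -> 0
  ]
  -- iteration 3/3 --
  FD 10: (0,0) -> (10,0) [heading=0, draw]
  FD 19: (10,0) -> (29,0) [heading=0, draw]
  FD 3: (29,0) -> (32,0) [heading=0, draw]
  REPEAT 2 [
    -- iteration 1/2 --
    LT 90: heading 0 -> 90
    LT 90: heading 90 -> 180
    LT 270: heading 180 -> 90
    -- iteration 2/2 --
    LT 90: heading 90 -> 180
    LT 90: heading 180 -> 270
    LT 270: heading 270 -> 180
  ]
]
Final: pos=(32,0), heading=180, 9 segment(s) drawn

Answer: 32 0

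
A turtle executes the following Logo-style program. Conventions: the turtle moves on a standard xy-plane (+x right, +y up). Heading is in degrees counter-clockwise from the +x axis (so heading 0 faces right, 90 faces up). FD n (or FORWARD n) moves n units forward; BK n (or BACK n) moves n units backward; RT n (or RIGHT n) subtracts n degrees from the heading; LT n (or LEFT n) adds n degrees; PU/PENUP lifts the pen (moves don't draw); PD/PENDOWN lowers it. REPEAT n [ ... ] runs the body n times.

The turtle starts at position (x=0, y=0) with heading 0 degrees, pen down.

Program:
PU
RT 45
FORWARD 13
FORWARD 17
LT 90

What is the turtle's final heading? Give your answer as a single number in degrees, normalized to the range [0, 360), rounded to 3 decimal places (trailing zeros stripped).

Answer: 45

Derivation:
Executing turtle program step by step:
Start: pos=(0,0), heading=0, pen down
PU: pen up
RT 45: heading 0 -> 315
FD 13: (0,0) -> (9.192,-9.192) [heading=315, move]
FD 17: (9.192,-9.192) -> (21.213,-21.213) [heading=315, move]
LT 90: heading 315 -> 45
Final: pos=(21.213,-21.213), heading=45, 0 segment(s) drawn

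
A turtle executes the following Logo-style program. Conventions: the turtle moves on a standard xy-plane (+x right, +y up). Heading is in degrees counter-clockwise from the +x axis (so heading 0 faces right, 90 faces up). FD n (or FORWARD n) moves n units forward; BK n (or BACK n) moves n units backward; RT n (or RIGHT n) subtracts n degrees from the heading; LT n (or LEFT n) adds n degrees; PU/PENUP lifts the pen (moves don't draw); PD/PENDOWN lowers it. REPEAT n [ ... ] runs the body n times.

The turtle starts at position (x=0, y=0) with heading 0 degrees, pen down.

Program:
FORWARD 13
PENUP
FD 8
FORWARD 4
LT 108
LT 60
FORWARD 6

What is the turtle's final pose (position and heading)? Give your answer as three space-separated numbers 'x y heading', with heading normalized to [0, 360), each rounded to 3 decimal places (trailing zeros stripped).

Answer: 19.131 1.247 168

Derivation:
Executing turtle program step by step:
Start: pos=(0,0), heading=0, pen down
FD 13: (0,0) -> (13,0) [heading=0, draw]
PU: pen up
FD 8: (13,0) -> (21,0) [heading=0, move]
FD 4: (21,0) -> (25,0) [heading=0, move]
LT 108: heading 0 -> 108
LT 60: heading 108 -> 168
FD 6: (25,0) -> (19.131,1.247) [heading=168, move]
Final: pos=(19.131,1.247), heading=168, 1 segment(s) drawn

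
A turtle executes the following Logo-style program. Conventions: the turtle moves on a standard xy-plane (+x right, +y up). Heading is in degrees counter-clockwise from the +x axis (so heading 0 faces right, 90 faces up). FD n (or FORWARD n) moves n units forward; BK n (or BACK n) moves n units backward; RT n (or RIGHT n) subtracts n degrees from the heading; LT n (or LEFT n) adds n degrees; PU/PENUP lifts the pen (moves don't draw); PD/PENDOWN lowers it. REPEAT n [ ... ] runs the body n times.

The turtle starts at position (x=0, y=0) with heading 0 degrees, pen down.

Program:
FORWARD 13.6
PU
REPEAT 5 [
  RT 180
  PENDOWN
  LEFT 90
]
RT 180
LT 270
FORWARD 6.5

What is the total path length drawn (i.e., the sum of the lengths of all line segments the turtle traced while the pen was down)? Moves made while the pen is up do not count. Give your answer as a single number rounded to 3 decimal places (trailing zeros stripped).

Executing turtle program step by step:
Start: pos=(0,0), heading=0, pen down
FD 13.6: (0,0) -> (13.6,0) [heading=0, draw]
PU: pen up
REPEAT 5 [
  -- iteration 1/5 --
  RT 180: heading 0 -> 180
  PD: pen down
  LT 90: heading 180 -> 270
  -- iteration 2/5 --
  RT 180: heading 270 -> 90
  PD: pen down
  LT 90: heading 90 -> 180
  -- iteration 3/5 --
  RT 180: heading 180 -> 0
  PD: pen down
  LT 90: heading 0 -> 90
  -- iteration 4/5 --
  RT 180: heading 90 -> 270
  PD: pen down
  LT 90: heading 270 -> 0
  -- iteration 5/5 --
  RT 180: heading 0 -> 180
  PD: pen down
  LT 90: heading 180 -> 270
]
RT 180: heading 270 -> 90
LT 270: heading 90 -> 0
FD 6.5: (13.6,0) -> (20.1,0) [heading=0, draw]
Final: pos=(20.1,0), heading=0, 2 segment(s) drawn

Segment lengths:
  seg 1: (0,0) -> (13.6,0), length = 13.6
  seg 2: (13.6,0) -> (20.1,0), length = 6.5
Total = 20.1

Answer: 20.1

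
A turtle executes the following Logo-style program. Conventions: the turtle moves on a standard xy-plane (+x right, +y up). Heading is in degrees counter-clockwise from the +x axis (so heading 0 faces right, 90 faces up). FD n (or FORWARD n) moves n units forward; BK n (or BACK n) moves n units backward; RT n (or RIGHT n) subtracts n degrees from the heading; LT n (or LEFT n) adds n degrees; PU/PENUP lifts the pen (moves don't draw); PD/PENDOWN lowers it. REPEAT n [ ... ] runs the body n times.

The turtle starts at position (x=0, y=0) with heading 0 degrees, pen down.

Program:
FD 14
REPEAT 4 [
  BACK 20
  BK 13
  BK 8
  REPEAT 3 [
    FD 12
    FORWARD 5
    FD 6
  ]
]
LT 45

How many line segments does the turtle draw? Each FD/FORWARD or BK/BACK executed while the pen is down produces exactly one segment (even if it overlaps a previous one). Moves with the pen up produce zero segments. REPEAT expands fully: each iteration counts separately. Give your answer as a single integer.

Executing turtle program step by step:
Start: pos=(0,0), heading=0, pen down
FD 14: (0,0) -> (14,0) [heading=0, draw]
REPEAT 4 [
  -- iteration 1/4 --
  BK 20: (14,0) -> (-6,0) [heading=0, draw]
  BK 13: (-6,0) -> (-19,0) [heading=0, draw]
  BK 8: (-19,0) -> (-27,0) [heading=0, draw]
  REPEAT 3 [
    -- iteration 1/3 --
    FD 12: (-27,0) -> (-15,0) [heading=0, draw]
    FD 5: (-15,0) -> (-10,0) [heading=0, draw]
    FD 6: (-10,0) -> (-4,0) [heading=0, draw]
    -- iteration 2/3 --
    FD 12: (-4,0) -> (8,0) [heading=0, draw]
    FD 5: (8,0) -> (13,0) [heading=0, draw]
    FD 6: (13,0) -> (19,0) [heading=0, draw]
    -- iteration 3/3 --
    FD 12: (19,0) -> (31,0) [heading=0, draw]
    FD 5: (31,0) -> (36,0) [heading=0, draw]
    FD 6: (36,0) -> (42,0) [heading=0, draw]
  ]
  -- iteration 2/4 --
  BK 20: (42,0) -> (22,0) [heading=0, draw]
  BK 13: (22,0) -> (9,0) [heading=0, draw]
  BK 8: (9,0) -> (1,0) [heading=0, draw]
  REPEAT 3 [
    -- iteration 1/3 --
    FD 12: (1,0) -> (13,0) [heading=0, draw]
    FD 5: (13,0) -> (18,0) [heading=0, draw]
    FD 6: (18,0) -> (24,0) [heading=0, draw]
    -- iteration 2/3 --
    FD 12: (24,0) -> (36,0) [heading=0, draw]
    FD 5: (36,0) -> (41,0) [heading=0, draw]
    FD 6: (41,0) -> (47,0) [heading=0, draw]
    -- iteration 3/3 --
    FD 12: (47,0) -> (59,0) [heading=0, draw]
    FD 5: (59,0) -> (64,0) [heading=0, draw]
    FD 6: (64,0) -> (70,0) [heading=0, draw]
  ]
  -- iteration 3/4 --
  BK 20: (70,0) -> (50,0) [heading=0, draw]
  BK 13: (50,0) -> (37,0) [heading=0, draw]
  BK 8: (37,0) -> (29,0) [heading=0, draw]
  REPEAT 3 [
    -- iteration 1/3 --
    FD 12: (29,0) -> (41,0) [heading=0, draw]
    FD 5: (41,0) -> (46,0) [heading=0, draw]
    FD 6: (46,0) -> (52,0) [heading=0, draw]
    -- iteration 2/3 --
    FD 12: (52,0) -> (64,0) [heading=0, draw]
    FD 5: (64,0) -> (69,0) [heading=0, draw]
    FD 6: (69,0) -> (75,0) [heading=0, draw]
    -- iteration 3/3 --
    FD 12: (75,0) -> (87,0) [heading=0, draw]
    FD 5: (87,0) -> (92,0) [heading=0, draw]
    FD 6: (92,0) -> (98,0) [heading=0, draw]
  ]
  -- iteration 4/4 --
  BK 20: (98,0) -> (78,0) [heading=0, draw]
  BK 13: (78,0) -> (65,0) [heading=0, draw]
  BK 8: (65,0) -> (57,0) [heading=0, draw]
  REPEAT 3 [
    -- iteration 1/3 --
    FD 12: (57,0) -> (69,0) [heading=0, draw]
    FD 5: (69,0) -> (74,0) [heading=0, draw]
    FD 6: (74,0) -> (80,0) [heading=0, draw]
    -- iteration 2/3 --
    FD 12: (80,0) -> (92,0) [heading=0, draw]
    FD 5: (92,0) -> (97,0) [heading=0, draw]
    FD 6: (97,0) -> (103,0) [heading=0, draw]
    -- iteration 3/3 --
    FD 12: (103,0) -> (115,0) [heading=0, draw]
    FD 5: (115,0) -> (120,0) [heading=0, draw]
    FD 6: (120,0) -> (126,0) [heading=0, draw]
  ]
]
LT 45: heading 0 -> 45
Final: pos=(126,0), heading=45, 49 segment(s) drawn
Segments drawn: 49

Answer: 49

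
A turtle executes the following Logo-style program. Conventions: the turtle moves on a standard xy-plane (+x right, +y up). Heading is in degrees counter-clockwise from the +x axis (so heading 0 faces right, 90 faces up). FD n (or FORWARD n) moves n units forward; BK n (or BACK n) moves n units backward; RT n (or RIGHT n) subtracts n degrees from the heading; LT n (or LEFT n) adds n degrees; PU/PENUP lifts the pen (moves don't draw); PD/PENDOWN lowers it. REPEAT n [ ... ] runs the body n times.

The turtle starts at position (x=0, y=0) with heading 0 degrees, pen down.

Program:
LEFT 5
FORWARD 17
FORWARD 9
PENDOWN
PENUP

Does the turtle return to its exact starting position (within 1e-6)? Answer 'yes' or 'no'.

Answer: no

Derivation:
Executing turtle program step by step:
Start: pos=(0,0), heading=0, pen down
LT 5: heading 0 -> 5
FD 17: (0,0) -> (16.935,1.482) [heading=5, draw]
FD 9: (16.935,1.482) -> (25.901,2.266) [heading=5, draw]
PD: pen down
PU: pen up
Final: pos=(25.901,2.266), heading=5, 2 segment(s) drawn

Start position: (0, 0)
Final position: (25.901, 2.266)
Distance = 26; >= 1e-6 -> NOT closed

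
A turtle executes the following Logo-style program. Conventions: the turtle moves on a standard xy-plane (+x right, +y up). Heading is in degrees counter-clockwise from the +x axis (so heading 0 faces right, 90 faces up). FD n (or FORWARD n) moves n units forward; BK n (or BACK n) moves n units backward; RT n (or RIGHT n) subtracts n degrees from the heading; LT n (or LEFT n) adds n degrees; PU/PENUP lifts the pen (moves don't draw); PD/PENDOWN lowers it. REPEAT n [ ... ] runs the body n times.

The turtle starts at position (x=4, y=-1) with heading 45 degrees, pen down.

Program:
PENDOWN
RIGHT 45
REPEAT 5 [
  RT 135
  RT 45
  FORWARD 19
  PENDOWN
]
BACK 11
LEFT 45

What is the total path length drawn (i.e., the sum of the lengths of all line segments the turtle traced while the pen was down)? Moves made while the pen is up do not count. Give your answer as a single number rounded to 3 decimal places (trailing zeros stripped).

Answer: 106

Derivation:
Executing turtle program step by step:
Start: pos=(4,-1), heading=45, pen down
PD: pen down
RT 45: heading 45 -> 0
REPEAT 5 [
  -- iteration 1/5 --
  RT 135: heading 0 -> 225
  RT 45: heading 225 -> 180
  FD 19: (4,-1) -> (-15,-1) [heading=180, draw]
  PD: pen down
  -- iteration 2/5 --
  RT 135: heading 180 -> 45
  RT 45: heading 45 -> 0
  FD 19: (-15,-1) -> (4,-1) [heading=0, draw]
  PD: pen down
  -- iteration 3/5 --
  RT 135: heading 0 -> 225
  RT 45: heading 225 -> 180
  FD 19: (4,-1) -> (-15,-1) [heading=180, draw]
  PD: pen down
  -- iteration 4/5 --
  RT 135: heading 180 -> 45
  RT 45: heading 45 -> 0
  FD 19: (-15,-1) -> (4,-1) [heading=0, draw]
  PD: pen down
  -- iteration 5/5 --
  RT 135: heading 0 -> 225
  RT 45: heading 225 -> 180
  FD 19: (4,-1) -> (-15,-1) [heading=180, draw]
  PD: pen down
]
BK 11: (-15,-1) -> (-4,-1) [heading=180, draw]
LT 45: heading 180 -> 225
Final: pos=(-4,-1), heading=225, 6 segment(s) drawn

Segment lengths:
  seg 1: (4,-1) -> (-15,-1), length = 19
  seg 2: (-15,-1) -> (4,-1), length = 19
  seg 3: (4,-1) -> (-15,-1), length = 19
  seg 4: (-15,-1) -> (4,-1), length = 19
  seg 5: (4,-1) -> (-15,-1), length = 19
  seg 6: (-15,-1) -> (-4,-1), length = 11
Total = 106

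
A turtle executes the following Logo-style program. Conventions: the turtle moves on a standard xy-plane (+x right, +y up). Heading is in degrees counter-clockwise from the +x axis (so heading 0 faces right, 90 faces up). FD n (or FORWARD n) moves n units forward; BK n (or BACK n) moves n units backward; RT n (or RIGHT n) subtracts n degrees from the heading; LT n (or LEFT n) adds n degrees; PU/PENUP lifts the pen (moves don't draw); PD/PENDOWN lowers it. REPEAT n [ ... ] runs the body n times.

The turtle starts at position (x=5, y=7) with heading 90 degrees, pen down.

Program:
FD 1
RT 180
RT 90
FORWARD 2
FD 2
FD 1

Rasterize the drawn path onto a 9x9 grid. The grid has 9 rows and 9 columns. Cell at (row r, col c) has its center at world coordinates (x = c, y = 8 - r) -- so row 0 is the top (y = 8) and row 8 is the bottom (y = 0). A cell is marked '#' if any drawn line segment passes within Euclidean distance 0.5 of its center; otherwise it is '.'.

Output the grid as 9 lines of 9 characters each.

Segment 0: (5,7) -> (5,8)
Segment 1: (5,8) -> (3,8)
Segment 2: (3,8) -> (1,8)
Segment 3: (1,8) -> (0,8)

Answer: ######...
.....#...
.........
.........
.........
.........
.........
.........
.........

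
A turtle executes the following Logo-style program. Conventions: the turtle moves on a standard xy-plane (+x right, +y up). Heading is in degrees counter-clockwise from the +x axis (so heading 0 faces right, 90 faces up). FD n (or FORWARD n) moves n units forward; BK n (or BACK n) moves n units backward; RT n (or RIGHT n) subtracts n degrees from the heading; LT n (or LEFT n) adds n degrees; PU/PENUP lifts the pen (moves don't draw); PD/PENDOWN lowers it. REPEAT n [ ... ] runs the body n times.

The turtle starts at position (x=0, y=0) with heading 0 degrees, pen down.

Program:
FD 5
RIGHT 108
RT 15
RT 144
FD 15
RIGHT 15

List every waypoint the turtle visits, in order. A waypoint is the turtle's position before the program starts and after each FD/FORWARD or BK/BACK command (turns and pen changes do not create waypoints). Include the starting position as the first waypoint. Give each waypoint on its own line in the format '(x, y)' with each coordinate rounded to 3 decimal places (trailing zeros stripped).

Executing turtle program step by step:
Start: pos=(0,0), heading=0, pen down
FD 5: (0,0) -> (5,0) [heading=0, draw]
RT 108: heading 0 -> 252
RT 15: heading 252 -> 237
RT 144: heading 237 -> 93
FD 15: (5,0) -> (4.215,14.979) [heading=93, draw]
RT 15: heading 93 -> 78
Final: pos=(4.215,14.979), heading=78, 2 segment(s) drawn
Waypoints (3 total):
(0, 0)
(5, 0)
(4.215, 14.979)

Answer: (0, 0)
(5, 0)
(4.215, 14.979)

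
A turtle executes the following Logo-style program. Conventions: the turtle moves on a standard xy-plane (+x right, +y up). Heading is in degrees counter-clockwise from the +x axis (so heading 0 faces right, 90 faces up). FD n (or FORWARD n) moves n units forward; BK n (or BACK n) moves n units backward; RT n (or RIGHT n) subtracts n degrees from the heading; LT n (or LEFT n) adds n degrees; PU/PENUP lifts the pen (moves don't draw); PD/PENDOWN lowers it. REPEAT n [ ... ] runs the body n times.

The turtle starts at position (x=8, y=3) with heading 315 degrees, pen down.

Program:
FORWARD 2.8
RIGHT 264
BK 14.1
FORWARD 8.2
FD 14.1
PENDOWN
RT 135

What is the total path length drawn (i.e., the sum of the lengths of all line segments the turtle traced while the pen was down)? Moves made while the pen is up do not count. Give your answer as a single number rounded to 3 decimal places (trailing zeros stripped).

Executing turtle program step by step:
Start: pos=(8,3), heading=315, pen down
FD 2.8: (8,3) -> (9.98,1.02) [heading=315, draw]
RT 264: heading 315 -> 51
BK 14.1: (9.98,1.02) -> (1.106,-9.938) [heading=51, draw]
FD 8.2: (1.106,-9.938) -> (6.267,-3.565) [heading=51, draw]
FD 14.1: (6.267,-3.565) -> (15.14,7.393) [heading=51, draw]
PD: pen down
RT 135: heading 51 -> 276
Final: pos=(15.14,7.393), heading=276, 4 segment(s) drawn

Segment lengths:
  seg 1: (8,3) -> (9.98,1.02), length = 2.8
  seg 2: (9.98,1.02) -> (1.106,-9.938), length = 14.1
  seg 3: (1.106,-9.938) -> (6.267,-3.565), length = 8.2
  seg 4: (6.267,-3.565) -> (15.14,7.393), length = 14.1
Total = 39.2

Answer: 39.2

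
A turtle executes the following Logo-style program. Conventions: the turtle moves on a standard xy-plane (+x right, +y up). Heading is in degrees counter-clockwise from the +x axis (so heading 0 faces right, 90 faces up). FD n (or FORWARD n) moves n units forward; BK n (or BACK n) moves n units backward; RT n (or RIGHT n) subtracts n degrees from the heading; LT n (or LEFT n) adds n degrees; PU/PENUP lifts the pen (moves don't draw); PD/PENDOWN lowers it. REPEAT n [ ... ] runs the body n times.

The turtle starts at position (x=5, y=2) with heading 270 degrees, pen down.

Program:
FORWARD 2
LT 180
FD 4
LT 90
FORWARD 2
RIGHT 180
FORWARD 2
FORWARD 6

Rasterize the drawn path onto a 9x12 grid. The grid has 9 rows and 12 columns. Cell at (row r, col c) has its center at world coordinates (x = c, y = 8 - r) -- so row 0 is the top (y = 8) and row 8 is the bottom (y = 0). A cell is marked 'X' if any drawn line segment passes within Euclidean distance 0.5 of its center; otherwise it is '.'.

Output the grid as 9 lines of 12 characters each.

Segment 0: (5,2) -> (5,0)
Segment 1: (5,0) -> (5,4)
Segment 2: (5,4) -> (3,4)
Segment 3: (3,4) -> (5,4)
Segment 4: (5,4) -> (11,4)

Answer: ............
............
............
............
...XXXXXXXXX
.....X......
.....X......
.....X......
.....X......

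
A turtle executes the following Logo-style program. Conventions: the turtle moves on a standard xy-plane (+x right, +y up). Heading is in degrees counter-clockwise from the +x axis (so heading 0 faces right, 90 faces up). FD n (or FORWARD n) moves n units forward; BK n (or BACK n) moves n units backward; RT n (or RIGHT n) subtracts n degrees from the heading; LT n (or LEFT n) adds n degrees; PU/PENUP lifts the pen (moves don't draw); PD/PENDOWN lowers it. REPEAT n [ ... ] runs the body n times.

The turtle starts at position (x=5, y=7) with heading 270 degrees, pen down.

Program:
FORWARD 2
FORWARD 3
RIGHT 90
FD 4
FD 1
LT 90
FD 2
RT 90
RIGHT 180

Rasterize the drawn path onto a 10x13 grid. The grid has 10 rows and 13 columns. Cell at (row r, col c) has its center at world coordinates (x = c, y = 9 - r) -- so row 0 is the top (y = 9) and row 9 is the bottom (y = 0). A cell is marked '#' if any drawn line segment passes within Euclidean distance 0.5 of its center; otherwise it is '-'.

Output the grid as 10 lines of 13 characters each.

Answer: -------------
-------------
-----#-------
-----#-------
-----#-------
-----#-------
-----#-------
######-------
#------------
#------------

Derivation:
Segment 0: (5,7) -> (5,5)
Segment 1: (5,5) -> (5,2)
Segment 2: (5,2) -> (1,2)
Segment 3: (1,2) -> (-0,2)
Segment 4: (-0,2) -> (-0,0)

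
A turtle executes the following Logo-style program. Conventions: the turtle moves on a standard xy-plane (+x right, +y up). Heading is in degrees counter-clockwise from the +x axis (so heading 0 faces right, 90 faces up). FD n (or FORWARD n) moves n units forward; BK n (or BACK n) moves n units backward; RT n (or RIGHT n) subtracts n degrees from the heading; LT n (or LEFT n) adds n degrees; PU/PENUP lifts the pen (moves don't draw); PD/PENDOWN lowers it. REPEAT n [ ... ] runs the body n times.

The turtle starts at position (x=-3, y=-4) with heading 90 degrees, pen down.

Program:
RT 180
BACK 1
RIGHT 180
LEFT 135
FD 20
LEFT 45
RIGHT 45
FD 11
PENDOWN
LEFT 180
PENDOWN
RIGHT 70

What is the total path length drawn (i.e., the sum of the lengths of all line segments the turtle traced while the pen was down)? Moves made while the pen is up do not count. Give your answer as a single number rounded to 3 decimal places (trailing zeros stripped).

Answer: 32

Derivation:
Executing turtle program step by step:
Start: pos=(-3,-4), heading=90, pen down
RT 180: heading 90 -> 270
BK 1: (-3,-4) -> (-3,-3) [heading=270, draw]
RT 180: heading 270 -> 90
LT 135: heading 90 -> 225
FD 20: (-3,-3) -> (-17.142,-17.142) [heading=225, draw]
LT 45: heading 225 -> 270
RT 45: heading 270 -> 225
FD 11: (-17.142,-17.142) -> (-24.92,-24.92) [heading=225, draw]
PD: pen down
LT 180: heading 225 -> 45
PD: pen down
RT 70: heading 45 -> 335
Final: pos=(-24.92,-24.92), heading=335, 3 segment(s) drawn

Segment lengths:
  seg 1: (-3,-4) -> (-3,-3), length = 1
  seg 2: (-3,-3) -> (-17.142,-17.142), length = 20
  seg 3: (-17.142,-17.142) -> (-24.92,-24.92), length = 11
Total = 32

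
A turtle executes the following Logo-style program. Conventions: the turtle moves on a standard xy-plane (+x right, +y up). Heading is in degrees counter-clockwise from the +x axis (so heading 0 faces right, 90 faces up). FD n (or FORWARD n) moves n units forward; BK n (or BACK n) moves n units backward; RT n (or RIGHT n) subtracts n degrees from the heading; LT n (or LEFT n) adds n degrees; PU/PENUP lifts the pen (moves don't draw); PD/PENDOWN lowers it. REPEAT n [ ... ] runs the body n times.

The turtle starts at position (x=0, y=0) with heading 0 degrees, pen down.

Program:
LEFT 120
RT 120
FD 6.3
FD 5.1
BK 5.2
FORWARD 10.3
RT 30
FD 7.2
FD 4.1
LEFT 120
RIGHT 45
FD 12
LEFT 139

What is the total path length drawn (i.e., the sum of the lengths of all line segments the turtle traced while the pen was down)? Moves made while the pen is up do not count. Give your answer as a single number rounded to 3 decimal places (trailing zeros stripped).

Answer: 50.2

Derivation:
Executing turtle program step by step:
Start: pos=(0,0), heading=0, pen down
LT 120: heading 0 -> 120
RT 120: heading 120 -> 0
FD 6.3: (0,0) -> (6.3,0) [heading=0, draw]
FD 5.1: (6.3,0) -> (11.4,0) [heading=0, draw]
BK 5.2: (11.4,0) -> (6.2,0) [heading=0, draw]
FD 10.3: (6.2,0) -> (16.5,0) [heading=0, draw]
RT 30: heading 0 -> 330
FD 7.2: (16.5,0) -> (22.735,-3.6) [heading=330, draw]
FD 4.1: (22.735,-3.6) -> (26.286,-5.65) [heading=330, draw]
LT 120: heading 330 -> 90
RT 45: heading 90 -> 45
FD 12: (26.286,-5.65) -> (34.771,2.835) [heading=45, draw]
LT 139: heading 45 -> 184
Final: pos=(34.771,2.835), heading=184, 7 segment(s) drawn

Segment lengths:
  seg 1: (0,0) -> (6.3,0), length = 6.3
  seg 2: (6.3,0) -> (11.4,0), length = 5.1
  seg 3: (11.4,0) -> (6.2,0), length = 5.2
  seg 4: (6.2,0) -> (16.5,0), length = 10.3
  seg 5: (16.5,0) -> (22.735,-3.6), length = 7.2
  seg 6: (22.735,-3.6) -> (26.286,-5.65), length = 4.1
  seg 7: (26.286,-5.65) -> (34.771,2.835), length = 12
Total = 50.2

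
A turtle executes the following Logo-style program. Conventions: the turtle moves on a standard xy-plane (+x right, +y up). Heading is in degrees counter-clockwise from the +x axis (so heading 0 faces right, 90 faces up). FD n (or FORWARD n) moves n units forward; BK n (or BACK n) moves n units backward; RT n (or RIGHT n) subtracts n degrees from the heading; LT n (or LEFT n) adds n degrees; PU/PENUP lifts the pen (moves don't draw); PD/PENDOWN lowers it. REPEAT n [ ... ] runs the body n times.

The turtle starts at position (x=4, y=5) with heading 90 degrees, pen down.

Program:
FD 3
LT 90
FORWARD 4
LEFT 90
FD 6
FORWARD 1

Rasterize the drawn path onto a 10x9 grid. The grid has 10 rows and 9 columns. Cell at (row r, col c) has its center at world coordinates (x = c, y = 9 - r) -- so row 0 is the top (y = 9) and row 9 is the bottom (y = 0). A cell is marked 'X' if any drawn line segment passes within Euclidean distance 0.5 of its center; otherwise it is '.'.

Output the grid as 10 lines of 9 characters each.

Answer: .........
XXXXX....
X...X....
X...X....
X...X....
X........
X........
X........
X........
.........

Derivation:
Segment 0: (4,5) -> (4,8)
Segment 1: (4,8) -> (0,8)
Segment 2: (0,8) -> (-0,2)
Segment 3: (-0,2) -> (-0,1)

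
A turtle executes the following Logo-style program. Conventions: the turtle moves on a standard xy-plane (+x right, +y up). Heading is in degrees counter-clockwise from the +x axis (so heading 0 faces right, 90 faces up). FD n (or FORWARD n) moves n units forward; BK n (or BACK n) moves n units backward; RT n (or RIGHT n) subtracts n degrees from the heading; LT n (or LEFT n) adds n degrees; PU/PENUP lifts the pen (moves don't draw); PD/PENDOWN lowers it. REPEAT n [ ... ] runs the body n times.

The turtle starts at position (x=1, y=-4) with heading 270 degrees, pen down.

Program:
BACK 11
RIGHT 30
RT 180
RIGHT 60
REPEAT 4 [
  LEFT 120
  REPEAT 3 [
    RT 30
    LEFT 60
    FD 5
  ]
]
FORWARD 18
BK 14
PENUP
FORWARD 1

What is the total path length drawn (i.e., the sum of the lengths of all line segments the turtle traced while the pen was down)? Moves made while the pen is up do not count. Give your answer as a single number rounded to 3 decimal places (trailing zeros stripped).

Answer: 103

Derivation:
Executing turtle program step by step:
Start: pos=(1,-4), heading=270, pen down
BK 11: (1,-4) -> (1,7) [heading=270, draw]
RT 30: heading 270 -> 240
RT 180: heading 240 -> 60
RT 60: heading 60 -> 0
REPEAT 4 [
  -- iteration 1/4 --
  LT 120: heading 0 -> 120
  REPEAT 3 [
    -- iteration 1/3 --
    RT 30: heading 120 -> 90
    LT 60: heading 90 -> 150
    FD 5: (1,7) -> (-3.33,9.5) [heading=150, draw]
    -- iteration 2/3 --
    RT 30: heading 150 -> 120
    LT 60: heading 120 -> 180
    FD 5: (-3.33,9.5) -> (-8.33,9.5) [heading=180, draw]
    -- iteration 3/3 --
    RT 30: heading 180 -> 150
    LT 60: heading 150 -> 210
    FD 5: (-8.33,9.5) -> (-12.66,7) [heading=210, draw]
  ]
  -- iteration 2/4 --
  LT 120: heading 210 -> 330
  REPEAT 3 [
    -- iteration 1/3 --
    RT 30: heading 330 -> 300
    LT 60: heading 300 -> 0
    FD 5: (-12.66,7) -> (-7.66,7) [heading=0, draw]
    -- iteration 2/3 --
    RT 30: heading 0 -> 330
    LT 60: heading 330 -> 30
    FD 5: (-7.66,7) -> (-3.33,9.5) [heading=30, draw]
    -- iteration 3/3 --
    RT 30: heading 30 -> 0
    LT 60: heading 0 -> 60
    FD 5: (-3.33,9.5) -> (-0.83,13.83) [heading=60, draw]
  ]
  -- iteration 3/4 --
  LT 120: heading 60 -> 180
  REPEAT 3 [
    -- iteration 1/3 --
    RT 30: heading 180 -> 150
    LT 60: heading 150 -> 210
    FD 5: (-0.83,13.83) -> (-5.16,11.33) [heading=210, draw]
    -- iteration 2/3 --
    RT 30: heading 210 -> 180
    LT 60: heading 180 -> 240
    FD 5: (-5.16,11.33) -> (-7.66,7) [heading=240, draw]
    -- iteration 3/3 --
    RT 30: heading 240 -> 210
    LT 60: heading 210 -> 270
    FD 5: (-7.66,7) -> (-7.66,2) [heading=270, draw]
  ]
  -- iteration 4/4 --
  LT 120: heading 270 -> 30
  REPEAT 3 [
    -- iteration 1/3 --
    RT 30: heading 30 -> 0
    LT 60: heading 0 -> 60
    FD 5: (-7.66,2) -> (-5.16,6.33) [heading=60, draw]
    -- iteration 2/3 --
    RT 30: heading 60 -> 30
    LT 60: heading 30 -> 90
    FD 5: (-5.16,6.33) -> (-5.16,11.33) [heading=90, draw]
    -- iteration 3/3 --
    RT 30: heading 90 -> 60
    LT 60: heading 60 -> 120
    FD 5: (-5.16,11.33) -> (-7.66,15.66) [heading=120, draw]
  ]
]
FD 18: (-7.66,15.66) -> (-16.66,31.249) [heading=120, draw]
BK 14: (-16.66,31.249) -> (-9.66,19.124) [heading=120, draw]
PU: pen up
FD 1: (-9.66,19.124) -> (-10.16,19.99) [heading=120, move]
Final: pos=(-10.16,19.99), heading=120, 15 segment(s) drawn

Segment lengths:
  seg 1: (1,-4) -> (1,7), length = 11
  seg 2: (1,7) -> (-3.33,9.5), length = 5
  seg 3: (-3.33,9.5) -> (-8.33,9.5), length = 5
  seg 4: (-8.33,9.5) -> (-12.66,7), length = 5
  seg 5: (-12.66,7) -> (-7.66,7), length = 5
  seg 6: (-7.66,7) -> (-3.33,9.5), length = 5
  seg 7: (-3.33,9.5) -> (-0.83,13.83), length = 5
  seg 8: (-0.83,13.83) -> (-5.16,11.33), length = 5
  seg 9: (-5.16,11.33) -> (-7.66,7), length = 5
  seg 10: (-7.66,7) -> (-7.66,2), length = 5
  seg 11: (-7.66,2) -> (-5.16,6.33), length = 5
  seg 12: (-5.16,6.33) -> (-5.16,11.33), length = 5
  seg 13: (-5.16,11.33) -> (-7.66,15.66), length = 5
  seg 14: (-7.66,15.66) -> (-16.66,31.249), length = 18
  seg 15: (-16.66,31.249) -> (-9.66,19.124), length = 14
Total = 103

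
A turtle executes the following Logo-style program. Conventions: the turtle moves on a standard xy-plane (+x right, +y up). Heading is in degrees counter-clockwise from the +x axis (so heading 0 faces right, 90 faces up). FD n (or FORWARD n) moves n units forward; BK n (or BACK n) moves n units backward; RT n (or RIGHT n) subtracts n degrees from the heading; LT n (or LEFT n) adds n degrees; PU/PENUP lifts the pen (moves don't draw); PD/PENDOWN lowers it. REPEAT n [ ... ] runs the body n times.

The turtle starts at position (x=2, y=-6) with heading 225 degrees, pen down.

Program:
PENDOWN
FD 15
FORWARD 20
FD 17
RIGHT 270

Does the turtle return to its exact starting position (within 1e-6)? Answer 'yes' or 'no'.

Answer: no

Derivation:
Executing turtle program step by step:
Start: pos=(2,-6), heading=225, pen down
PD: pen down
FD 15: (2,-6) -> (-8.607,-16.607) [heading=225, draw]
FD 20: (-8.607,-16.607) -> (-22.749,-30.749) [heading=225, draw]
FD 17: (-22.749,-30.749) -> (-34.77,-42.77) [heading=225, draw]
RT 270: heading 225 -> 315
Final: pos=(-34.77,-42.77), heading=315, 3 segment(s) drawn

Start position: (2, -6)
Final position: (-34.77, -42.77)
Distance = 52; >= 1e-6 -> NOT closed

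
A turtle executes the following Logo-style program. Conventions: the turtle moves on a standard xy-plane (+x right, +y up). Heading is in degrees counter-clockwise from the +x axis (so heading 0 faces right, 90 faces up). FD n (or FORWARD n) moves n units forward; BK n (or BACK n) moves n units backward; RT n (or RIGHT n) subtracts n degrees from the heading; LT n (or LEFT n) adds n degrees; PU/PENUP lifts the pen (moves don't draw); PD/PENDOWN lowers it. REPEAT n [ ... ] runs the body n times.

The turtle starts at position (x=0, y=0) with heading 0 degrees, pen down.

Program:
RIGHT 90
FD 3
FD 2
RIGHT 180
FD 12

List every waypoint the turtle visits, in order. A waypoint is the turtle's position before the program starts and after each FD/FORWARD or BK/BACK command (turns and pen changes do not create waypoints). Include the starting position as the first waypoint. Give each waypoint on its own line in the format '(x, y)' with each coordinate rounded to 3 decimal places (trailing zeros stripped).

Answer: (0, 0)
(0, -3)
(0, -5)
(0, 7)

Derivation:
Executing turtle program step by step:
Start: pos=(0,0), heading=0, pen down
RT 90: heading 0 -> 270
FD 3: (0,0) -> (0,-3) [heading=270, draw]
FD 2: (0,-3) -> (0,-5) [heading=270, draw]
RT 180: heading 270 -> 90
FD 12: (0,-5) -> (0,7) [heading=90, draw]
Final: pos=(0,7), heading=90, 3 segment(s) drawn
Waypoints (4 total):
(0, 0)
(0, -3)
(0, -5)
(0, 7)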